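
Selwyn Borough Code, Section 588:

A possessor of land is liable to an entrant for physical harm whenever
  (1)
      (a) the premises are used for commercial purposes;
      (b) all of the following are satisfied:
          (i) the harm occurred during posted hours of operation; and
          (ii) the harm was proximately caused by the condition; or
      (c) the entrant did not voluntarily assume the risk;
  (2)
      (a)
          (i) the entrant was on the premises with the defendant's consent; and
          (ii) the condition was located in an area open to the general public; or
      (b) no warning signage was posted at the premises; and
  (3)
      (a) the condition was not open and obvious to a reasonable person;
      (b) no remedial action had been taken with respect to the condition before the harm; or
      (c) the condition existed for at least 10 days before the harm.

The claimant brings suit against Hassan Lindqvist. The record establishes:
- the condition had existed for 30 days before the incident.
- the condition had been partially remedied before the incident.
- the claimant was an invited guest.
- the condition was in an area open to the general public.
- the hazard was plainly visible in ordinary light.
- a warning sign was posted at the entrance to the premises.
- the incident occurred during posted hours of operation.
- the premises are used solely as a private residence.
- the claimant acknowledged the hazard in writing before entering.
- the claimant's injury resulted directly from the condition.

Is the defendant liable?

(a) commercial use — not satisfied.
(i) during posted hours — met.
(ii) proximate cause — met.
So (b) is satisfied (T AND T).
(c) no assumed risk — not met.
(1) = F OR T OR F = true.
(i) consent to enter — satisfied.
(ii) public area — met.
(a): T AND T → true.
(b) no signage posted — not met.
So (2) is satisfied (T OR F).
(a) not open/obvious — not met.
(b) no remedial action — not met.
(c) condition ≥10 days old — met.
(3): F OR F OR T → true.
So Overall is satisfied (T AND T AND T).

Yes — liable.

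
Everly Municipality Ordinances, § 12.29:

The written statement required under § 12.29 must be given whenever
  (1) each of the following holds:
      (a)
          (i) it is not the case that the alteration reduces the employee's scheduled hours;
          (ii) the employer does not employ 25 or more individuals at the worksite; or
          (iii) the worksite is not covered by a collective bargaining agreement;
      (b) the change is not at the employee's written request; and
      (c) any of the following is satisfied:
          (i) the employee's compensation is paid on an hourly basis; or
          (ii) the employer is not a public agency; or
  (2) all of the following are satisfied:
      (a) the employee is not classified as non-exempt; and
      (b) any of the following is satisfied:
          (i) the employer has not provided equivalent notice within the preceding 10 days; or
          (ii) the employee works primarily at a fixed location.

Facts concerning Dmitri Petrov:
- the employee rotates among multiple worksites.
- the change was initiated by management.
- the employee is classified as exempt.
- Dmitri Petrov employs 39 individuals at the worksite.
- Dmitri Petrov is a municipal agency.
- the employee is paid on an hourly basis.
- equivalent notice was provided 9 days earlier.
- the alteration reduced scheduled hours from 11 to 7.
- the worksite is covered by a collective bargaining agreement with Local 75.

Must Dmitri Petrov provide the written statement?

No — not required.

(i) not (hours reduced) — fails.
(ii) not (≥ 25 at site) — not satisfied.
(iii) no CBA — not satisfied.
(a): F OR F OR F → false.
(b) not employee-requested — holds.
(i) hourly-paid — holds.
(ii) not (public agency) — fails.
So (c) is satisfied (T OR F).
(1): F AND T AND T → false.
(a) not (non-exempt) — satisfied.
(i) no recent notice — not met.
(ii) fixed location — not satisfied.
(b): F OR F → false.
(2) = T AND F = false.
Overall = F OR F = false.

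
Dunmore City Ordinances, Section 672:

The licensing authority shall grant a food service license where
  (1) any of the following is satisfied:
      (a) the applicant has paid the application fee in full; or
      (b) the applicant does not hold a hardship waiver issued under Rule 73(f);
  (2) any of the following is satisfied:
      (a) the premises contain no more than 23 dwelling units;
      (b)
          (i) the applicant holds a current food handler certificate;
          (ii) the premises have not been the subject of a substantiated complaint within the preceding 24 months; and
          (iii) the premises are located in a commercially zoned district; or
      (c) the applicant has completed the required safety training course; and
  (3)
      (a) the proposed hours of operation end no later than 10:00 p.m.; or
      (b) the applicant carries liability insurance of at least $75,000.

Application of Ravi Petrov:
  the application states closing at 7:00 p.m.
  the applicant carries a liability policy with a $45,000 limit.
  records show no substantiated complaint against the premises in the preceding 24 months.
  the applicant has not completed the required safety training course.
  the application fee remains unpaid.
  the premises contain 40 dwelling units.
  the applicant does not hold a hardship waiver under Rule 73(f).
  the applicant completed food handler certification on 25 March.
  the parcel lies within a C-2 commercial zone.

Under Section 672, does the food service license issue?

Yes — granted.

(a) fee paid — not satisfied.
(b) not (hardship waiver) — holds.
(1) = F OR T = true.
(a) ≤ 23 units — fails.
(i) food handler cert. — holds.
(ii) no complaint in 24 mo. — satisfied.
(iii) commercially zoned — satisfied.
(b): T AND T AND T → true.
(c) safety training — fails.
So (2) is satisfied (F OR T OR F).
(a) closes by 10 p.m. — met.
(b) insurance ≥ $75,000 — not met.
(3) = T OR F = true.
Overall = T AND T AND T = true.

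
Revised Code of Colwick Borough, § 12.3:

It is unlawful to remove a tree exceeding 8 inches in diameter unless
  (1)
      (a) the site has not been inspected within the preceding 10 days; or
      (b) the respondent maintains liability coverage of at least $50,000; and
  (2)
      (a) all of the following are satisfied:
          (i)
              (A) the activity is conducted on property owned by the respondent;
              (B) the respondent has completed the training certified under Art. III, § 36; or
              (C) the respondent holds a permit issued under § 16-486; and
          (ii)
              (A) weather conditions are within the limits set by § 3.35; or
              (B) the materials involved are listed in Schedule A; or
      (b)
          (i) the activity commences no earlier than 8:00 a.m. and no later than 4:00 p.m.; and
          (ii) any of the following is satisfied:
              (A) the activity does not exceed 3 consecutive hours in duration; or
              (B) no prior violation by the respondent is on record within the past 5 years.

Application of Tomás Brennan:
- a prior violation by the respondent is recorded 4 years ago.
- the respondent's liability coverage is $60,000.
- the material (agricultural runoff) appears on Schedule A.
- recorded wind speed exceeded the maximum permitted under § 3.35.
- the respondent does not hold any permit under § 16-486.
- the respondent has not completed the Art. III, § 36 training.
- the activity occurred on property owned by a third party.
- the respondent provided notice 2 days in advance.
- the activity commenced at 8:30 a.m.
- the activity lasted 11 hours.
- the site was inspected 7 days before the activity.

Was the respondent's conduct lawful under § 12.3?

(a) not (site inspected) — fails.
(b) coverage ≥ $50,000 — met.
So (1) is satisfied (F OR T).
(A) own property — not met.
(B) training certified — not satisfied.
(C) holds permit — not met.
(i): F OR F OR F → false.
(A) weather ok — fails.
(B) Schedule A material — met.
(ii): F OR T → true.
(a): F AND T → false.
(i) start within hours — met.
(A) ≤ 3 hrs duration — not met.
(B) no prior violation — not satisfied.
(ii): F OR F → false.
So (b) is not satisfied (T AND F).
(2) = F OR F = false.
So Overall is not satisfied (T AND F).

No — unlawful.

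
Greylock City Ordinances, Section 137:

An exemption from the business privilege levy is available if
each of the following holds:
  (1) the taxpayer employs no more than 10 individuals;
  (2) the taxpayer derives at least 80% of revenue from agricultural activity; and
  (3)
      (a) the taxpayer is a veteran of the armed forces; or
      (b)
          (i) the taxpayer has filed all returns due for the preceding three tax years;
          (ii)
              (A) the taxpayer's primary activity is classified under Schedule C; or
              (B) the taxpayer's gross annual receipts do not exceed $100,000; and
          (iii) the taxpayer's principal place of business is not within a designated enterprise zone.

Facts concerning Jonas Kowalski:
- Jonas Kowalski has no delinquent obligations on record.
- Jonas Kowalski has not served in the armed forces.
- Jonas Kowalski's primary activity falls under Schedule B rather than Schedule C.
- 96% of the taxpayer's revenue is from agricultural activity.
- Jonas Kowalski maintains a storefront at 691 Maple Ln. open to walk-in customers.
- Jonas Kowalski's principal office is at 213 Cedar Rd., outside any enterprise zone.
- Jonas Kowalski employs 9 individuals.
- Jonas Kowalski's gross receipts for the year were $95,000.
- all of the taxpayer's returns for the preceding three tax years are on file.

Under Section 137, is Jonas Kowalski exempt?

Yes — exempt.

(1) ≤ 10 employees — holds.
(2) ≥80% agricultural — holds.
(a) veteran — not satisfied.
(i) returns current — met.
(A) Schedule C activity — fails.
(B) receipts ≤ $100,000 — holds.
(ii): F OR T → true.
(iii) not (in enterprise zone) — met.
(b) = T AND T AND T = true.
(3) = F OR T = true.
So Overall is satisfied (T AND T AND T).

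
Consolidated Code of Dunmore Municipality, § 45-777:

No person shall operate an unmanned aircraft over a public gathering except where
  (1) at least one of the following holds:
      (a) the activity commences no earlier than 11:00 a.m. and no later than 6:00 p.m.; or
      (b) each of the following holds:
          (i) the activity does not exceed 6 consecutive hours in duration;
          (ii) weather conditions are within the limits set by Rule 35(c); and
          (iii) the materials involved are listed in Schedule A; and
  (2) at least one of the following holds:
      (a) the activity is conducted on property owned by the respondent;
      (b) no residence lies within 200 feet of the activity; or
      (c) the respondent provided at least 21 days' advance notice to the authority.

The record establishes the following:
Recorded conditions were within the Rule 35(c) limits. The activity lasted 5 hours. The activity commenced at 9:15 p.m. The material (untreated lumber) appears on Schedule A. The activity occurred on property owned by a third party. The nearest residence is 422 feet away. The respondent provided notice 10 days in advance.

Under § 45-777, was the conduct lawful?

(a) start within hours — not met.
(i) ≤ 6 hrs duration — holds.
(ii) weather ok — holds.
(iii) Schedule A material — satisfied.
(b) = T AND T AND T = true.
(1) = F OR T = true.
(a) own property — not satisfied.
(b) no residence in 200 ft — holds.
(c) ≥21 days' notice — fails.
(2): F OR T OR F → true.
Overall = T AND T = true.

Yes — lawful.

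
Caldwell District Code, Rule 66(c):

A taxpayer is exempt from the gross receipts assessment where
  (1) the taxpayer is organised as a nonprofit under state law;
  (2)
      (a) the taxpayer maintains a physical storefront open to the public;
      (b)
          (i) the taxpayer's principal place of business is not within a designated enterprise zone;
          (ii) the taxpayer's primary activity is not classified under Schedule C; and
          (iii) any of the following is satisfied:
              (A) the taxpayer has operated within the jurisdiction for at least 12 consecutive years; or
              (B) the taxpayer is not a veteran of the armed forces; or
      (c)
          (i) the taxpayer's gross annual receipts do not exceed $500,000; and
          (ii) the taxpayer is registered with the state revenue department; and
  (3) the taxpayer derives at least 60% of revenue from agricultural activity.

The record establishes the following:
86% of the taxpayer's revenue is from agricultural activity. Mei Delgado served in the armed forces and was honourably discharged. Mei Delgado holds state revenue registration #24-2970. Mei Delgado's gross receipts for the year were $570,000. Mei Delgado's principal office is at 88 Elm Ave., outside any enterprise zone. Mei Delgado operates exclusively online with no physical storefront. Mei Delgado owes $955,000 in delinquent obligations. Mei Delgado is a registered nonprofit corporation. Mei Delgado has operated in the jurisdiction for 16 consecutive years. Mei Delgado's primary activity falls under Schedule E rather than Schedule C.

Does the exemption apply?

Yes — exempt.

(1) nonprofit — met.
(a) has storefront — not satisfied.
(i) not (in enterprise zone) — met.
(ii) not (Schedule C activity) — met.
(A) ≥ 12 yrs in jurisdiction — holds.
(B) not (veteran) — fails.
(iii): T OR F → true.
So (b) is satisfied (T AND T AND T).
(i) receipts ≤ $500,000 — not met.
(ii) state-registered — satisfied.
So (c) is not satisfied (F AND T).
(2) = F OR T OR F = true.
(3) ≥60% agricultural — holds.
So Overall is satisfied (T AND T AND T).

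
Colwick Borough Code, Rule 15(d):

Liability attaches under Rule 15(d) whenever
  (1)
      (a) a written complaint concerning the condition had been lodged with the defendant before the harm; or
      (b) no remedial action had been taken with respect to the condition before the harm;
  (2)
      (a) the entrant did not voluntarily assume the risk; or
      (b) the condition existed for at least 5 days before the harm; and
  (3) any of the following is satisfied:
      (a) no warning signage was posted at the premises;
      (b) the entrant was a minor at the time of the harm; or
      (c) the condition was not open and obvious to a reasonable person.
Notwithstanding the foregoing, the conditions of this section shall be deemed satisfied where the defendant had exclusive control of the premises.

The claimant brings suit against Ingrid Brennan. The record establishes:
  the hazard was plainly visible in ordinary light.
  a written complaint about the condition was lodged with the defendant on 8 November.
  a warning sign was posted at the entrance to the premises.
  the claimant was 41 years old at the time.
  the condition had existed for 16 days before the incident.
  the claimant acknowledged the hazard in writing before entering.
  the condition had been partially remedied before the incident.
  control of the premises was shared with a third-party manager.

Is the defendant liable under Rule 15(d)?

(a) complaint lodged — met.
(b) no remedial action — fails.
(1): T OR F → true.
(a) no assumed risk — fails.
(b) condition ≥5 days old — met.
(2): F OR T → true.
(a) no signage posted — not met.
(b) entrant a minor — fails.
(c) not open/obvious — fails.
So (3) is not satisfied (F OR F OR F).
Overall = T AND T AND F = false.
Exception (exclusive control) — not satisfied.
Result: main false OR exception false → false.

No — not liable.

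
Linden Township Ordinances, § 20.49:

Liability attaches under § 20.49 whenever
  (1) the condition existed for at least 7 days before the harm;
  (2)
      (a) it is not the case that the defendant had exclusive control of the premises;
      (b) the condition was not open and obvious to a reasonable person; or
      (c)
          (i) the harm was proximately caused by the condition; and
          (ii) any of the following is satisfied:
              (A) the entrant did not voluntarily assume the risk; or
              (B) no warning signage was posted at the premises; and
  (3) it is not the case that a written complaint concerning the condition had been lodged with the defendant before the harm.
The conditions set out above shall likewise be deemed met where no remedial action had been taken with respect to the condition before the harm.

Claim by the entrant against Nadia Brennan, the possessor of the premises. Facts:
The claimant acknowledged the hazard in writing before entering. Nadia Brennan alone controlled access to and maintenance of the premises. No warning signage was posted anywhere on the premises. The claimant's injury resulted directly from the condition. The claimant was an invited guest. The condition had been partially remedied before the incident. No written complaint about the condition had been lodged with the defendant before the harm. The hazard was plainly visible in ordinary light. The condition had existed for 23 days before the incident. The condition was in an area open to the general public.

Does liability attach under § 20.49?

Yes — liable.

(1) condition ≥7 days old — holds.
(a) not (exclusive control) — fails.
(b) not open/obvious — not met.
(i) proximate cause — met.
(A) no assumed risk — fails.
(B) no signage posted — holds.
(ii): F OR T → true.
So (c) is satisfied (T AND T).
So (2) is satisfied (F OR F OR T).
(3) not (complaint lodged) — met.
So Overall is satisfied (T AND T AND T).
Exception (no remedial action) — not satisfied.
Result: main true OR exception false → true.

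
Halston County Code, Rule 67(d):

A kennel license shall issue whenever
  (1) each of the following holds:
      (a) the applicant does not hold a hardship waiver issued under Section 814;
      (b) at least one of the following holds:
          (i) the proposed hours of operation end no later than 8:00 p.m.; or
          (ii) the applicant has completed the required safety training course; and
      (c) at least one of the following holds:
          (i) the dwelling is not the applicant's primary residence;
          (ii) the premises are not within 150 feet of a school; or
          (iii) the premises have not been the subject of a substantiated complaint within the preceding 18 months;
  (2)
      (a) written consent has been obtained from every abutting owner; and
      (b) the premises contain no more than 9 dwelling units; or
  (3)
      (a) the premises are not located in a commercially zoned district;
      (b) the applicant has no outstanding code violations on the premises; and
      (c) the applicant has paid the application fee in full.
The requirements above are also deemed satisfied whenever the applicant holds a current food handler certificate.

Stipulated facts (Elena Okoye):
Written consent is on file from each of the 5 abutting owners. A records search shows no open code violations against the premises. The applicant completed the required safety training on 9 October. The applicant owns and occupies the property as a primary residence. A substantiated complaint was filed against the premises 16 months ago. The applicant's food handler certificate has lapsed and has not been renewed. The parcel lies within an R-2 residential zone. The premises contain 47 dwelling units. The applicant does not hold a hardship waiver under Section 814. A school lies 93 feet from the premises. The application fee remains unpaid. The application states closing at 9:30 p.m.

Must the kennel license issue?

(a) not (hardship waiver) — holds.
(i) closes by 8 p.m. — not met.
(ii) safety training — met.
(b): F OR T → true.
(i) not (primary residence) — fails.
(ii) ≥150 ft from school — not met.
(iii) no complaint in 18 mo. — not satisfied.
(c) = F OR F OR F = false.
(1): T AND T AND F → false.
(a) all abutters consent — met.
(b) ≤ 9 units — not satisfied.
So (2) is not satisfied (T AND F).
(a) not (commercially zoned) — met.
(b) no code violations — satisfied.
(c) fee paid — fails.
So (3) is not satisfied (T AND T AND F).
So Overall is not satisfied (F OR F OR F).
Exception (food handler cert.) — not satisfied.
Result: main false OR exception false → false.

No — denied.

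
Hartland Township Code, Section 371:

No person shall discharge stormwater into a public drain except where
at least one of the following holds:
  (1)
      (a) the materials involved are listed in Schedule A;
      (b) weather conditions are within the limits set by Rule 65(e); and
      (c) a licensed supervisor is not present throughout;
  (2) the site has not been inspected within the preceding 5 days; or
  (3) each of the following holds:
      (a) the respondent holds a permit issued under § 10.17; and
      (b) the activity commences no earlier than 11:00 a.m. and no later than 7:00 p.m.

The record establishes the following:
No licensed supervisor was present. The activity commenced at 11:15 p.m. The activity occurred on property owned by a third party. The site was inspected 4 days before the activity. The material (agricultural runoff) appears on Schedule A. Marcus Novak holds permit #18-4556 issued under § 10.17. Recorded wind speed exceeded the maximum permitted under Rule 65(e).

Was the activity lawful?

(a) Schedule A material — satisfied.
(b) weather ok — fails.
(c) not (supervisor present) — satisfied.
(1): T AND F AND T → false.
(2) not (site inspected) — fails.
(a) holds permit — met.
(b) start within hours — fails.
(3): T AND F → false.
Overall: F OR F OR F → false.

No — unlawful.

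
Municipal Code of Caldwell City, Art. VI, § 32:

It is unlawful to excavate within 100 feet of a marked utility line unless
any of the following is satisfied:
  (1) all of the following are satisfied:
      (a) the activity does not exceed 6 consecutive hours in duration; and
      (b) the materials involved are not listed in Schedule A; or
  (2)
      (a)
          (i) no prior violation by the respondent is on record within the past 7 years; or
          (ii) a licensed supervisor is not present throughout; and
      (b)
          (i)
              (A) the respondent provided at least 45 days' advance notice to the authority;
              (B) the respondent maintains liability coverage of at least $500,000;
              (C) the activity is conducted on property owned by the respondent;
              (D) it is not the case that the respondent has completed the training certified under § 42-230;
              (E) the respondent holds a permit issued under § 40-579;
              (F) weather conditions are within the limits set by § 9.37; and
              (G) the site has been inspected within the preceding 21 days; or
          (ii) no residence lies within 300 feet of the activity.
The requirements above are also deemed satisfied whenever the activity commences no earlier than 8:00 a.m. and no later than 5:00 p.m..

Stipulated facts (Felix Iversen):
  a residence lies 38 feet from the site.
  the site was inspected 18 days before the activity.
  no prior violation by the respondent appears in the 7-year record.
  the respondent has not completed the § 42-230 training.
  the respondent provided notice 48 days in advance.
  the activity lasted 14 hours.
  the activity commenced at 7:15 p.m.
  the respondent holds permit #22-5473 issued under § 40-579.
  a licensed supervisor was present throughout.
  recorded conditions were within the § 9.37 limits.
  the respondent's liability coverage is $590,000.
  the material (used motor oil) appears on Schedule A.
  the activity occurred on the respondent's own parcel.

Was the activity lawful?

(a) ≤ 6 hrs duration — fails.
(b) not (Schedule A material) — not met.
(1) = F AND F = false.
(i) no prior violation — holds.
(ii) not (supervisor present) — fails.
(a) = T OR F = true.
(A) ≥45 days' notice — satisfied.
(B) coverage ≥ $500,000 — met.
(C) own property — met.
(D) not (training certified) — satisfied.
(E) holds permit — met.
(F) weather ok — holds.
(G) site inspected — met.
So (i) is satisfied (T AND T AND T AND T AND T AND T AND T).
(ii) no residence in 300 ft — fails.
So (b) is satisfied (T OR F).
So (2) is satisfied (T AND T).
Overall: F OR T → true.
Exception (start within hours) — not satisfied.
Result: main true OR exception false → true.

Yes — lawful.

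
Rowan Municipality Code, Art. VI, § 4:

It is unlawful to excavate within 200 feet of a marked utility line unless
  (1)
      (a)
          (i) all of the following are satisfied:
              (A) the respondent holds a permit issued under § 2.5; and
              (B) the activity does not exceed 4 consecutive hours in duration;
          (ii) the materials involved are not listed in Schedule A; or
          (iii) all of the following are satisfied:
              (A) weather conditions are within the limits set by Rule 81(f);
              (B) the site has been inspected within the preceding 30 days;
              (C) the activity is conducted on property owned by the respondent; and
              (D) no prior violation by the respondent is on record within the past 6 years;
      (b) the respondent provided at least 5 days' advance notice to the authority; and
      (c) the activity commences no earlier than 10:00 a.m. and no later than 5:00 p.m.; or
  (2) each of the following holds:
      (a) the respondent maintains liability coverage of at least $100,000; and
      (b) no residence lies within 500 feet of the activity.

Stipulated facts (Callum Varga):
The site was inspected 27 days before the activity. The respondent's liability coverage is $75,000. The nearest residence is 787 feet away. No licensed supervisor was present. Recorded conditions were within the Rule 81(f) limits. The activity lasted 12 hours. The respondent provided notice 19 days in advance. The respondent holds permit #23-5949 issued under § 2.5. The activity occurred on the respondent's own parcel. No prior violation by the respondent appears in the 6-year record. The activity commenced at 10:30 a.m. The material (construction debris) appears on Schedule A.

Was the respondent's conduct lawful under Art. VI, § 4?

Yes — lawful.

(A) holds permit — holds.
(B) ≤ 4 hrs duration — fails.
So (i) is not satisfied (T AND F).
(ii) not (Schedule A material) — fails.
(A) weather ok — holds.
(B) site inspected — holds.
(C) own property — holds.
(D) no prior violation — holds.
(iii) = T AND T AND T AND T = true.
(a): F OR F OR T → true.
(b) ≥5 days' notice — met.
(c) start within hours — met.
(1): T AND T AND T → true.
(a) coverage ≥ $100,000 — fails.
(b) no residence in 500 ft — holds.
(2): F AND T → false.
Overall = T OR F = true.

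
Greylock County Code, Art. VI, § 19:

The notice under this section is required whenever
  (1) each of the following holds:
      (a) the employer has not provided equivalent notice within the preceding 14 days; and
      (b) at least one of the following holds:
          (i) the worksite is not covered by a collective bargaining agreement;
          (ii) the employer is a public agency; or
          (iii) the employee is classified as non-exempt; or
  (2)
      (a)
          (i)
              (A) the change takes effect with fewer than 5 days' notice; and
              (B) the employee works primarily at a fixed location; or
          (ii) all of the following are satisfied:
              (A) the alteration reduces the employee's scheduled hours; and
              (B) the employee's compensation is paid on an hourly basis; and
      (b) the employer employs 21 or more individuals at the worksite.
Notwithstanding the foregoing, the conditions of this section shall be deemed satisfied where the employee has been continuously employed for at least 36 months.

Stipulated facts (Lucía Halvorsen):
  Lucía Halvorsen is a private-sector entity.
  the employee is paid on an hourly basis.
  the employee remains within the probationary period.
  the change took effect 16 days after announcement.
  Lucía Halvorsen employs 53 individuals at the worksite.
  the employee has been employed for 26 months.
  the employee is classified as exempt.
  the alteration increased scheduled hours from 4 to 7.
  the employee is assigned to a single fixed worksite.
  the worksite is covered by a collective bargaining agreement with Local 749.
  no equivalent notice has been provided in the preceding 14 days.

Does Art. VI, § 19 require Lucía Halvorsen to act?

No — not required.

(a) no recent notice — satisfied.
(i) no CBA — fails.
(ii) public agency — not satisfied.
(iii) non-exempt — not met.
So (b) is not satisfied (F OR F OR F).
(1): T AND F → false.
(A) < 5 days' notice — not met.
(B) fixed location — met.
(i): F AND T → false.
(A) hours reduced — not met.
(B) hourly-paid — met.
(ii): F AND T → false.
So (a) is not satisfied (F OR F).
(b) ≥ 21 at site — satisfied.
(2): F AND T → false.
Overall: F OR F → false.
Exception (tenure ≥ 36 mo.) — not satisfied.
Result: main false OR exception false → false.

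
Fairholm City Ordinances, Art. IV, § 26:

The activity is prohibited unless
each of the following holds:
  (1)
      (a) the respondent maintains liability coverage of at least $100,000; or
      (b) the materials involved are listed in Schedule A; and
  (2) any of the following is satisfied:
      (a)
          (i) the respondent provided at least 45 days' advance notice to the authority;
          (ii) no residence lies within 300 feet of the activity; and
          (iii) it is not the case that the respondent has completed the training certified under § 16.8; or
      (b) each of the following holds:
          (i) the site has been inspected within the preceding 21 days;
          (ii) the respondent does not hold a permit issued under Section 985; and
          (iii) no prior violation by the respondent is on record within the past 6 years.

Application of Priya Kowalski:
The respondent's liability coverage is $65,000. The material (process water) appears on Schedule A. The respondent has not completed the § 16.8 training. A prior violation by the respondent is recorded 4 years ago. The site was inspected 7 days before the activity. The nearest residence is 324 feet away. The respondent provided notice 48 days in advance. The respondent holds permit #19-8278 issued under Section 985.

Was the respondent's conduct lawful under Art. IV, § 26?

(a) coverage ≥ $100,000 — not met.
(b) Schedule A material — satisfied.
(1) = F OR T = true.
(i) ≥45 days' notice — satisfied.
(ii) no residence in 300 ft — holds.
(iii) not (training certified) — satisfied.
So (a) is satisfied (T AND T AND T).
(i) site inspected — satisfied.
(ii) not (holds permit) — not satisfied.
(iii) no prior violation — not met.
(b): T AND F AND F → false.
(2) = T OR F = true.
Overall = T AND T = true.

Yes — lawful.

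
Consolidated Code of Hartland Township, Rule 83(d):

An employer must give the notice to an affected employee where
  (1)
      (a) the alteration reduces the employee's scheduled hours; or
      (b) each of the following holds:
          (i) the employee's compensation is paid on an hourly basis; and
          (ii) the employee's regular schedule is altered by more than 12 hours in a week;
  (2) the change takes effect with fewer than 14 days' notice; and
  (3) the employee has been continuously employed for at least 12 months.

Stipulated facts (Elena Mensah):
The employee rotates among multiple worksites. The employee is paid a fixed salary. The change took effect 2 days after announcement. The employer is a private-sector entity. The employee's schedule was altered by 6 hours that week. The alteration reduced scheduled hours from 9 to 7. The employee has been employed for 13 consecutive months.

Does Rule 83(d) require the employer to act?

(a) hours reduced — satisfied.
(i) hourly-paid — not met.
(ii) schedule shift > 12h — not met.
So (b) is not satisfied (F AND F).
(1) = T OR F = true.
(2) < 14 days' notice — met.
(3) tenure ≥ 12 mo. — met.
Overall = T AND T AND T = true.

Yes — required.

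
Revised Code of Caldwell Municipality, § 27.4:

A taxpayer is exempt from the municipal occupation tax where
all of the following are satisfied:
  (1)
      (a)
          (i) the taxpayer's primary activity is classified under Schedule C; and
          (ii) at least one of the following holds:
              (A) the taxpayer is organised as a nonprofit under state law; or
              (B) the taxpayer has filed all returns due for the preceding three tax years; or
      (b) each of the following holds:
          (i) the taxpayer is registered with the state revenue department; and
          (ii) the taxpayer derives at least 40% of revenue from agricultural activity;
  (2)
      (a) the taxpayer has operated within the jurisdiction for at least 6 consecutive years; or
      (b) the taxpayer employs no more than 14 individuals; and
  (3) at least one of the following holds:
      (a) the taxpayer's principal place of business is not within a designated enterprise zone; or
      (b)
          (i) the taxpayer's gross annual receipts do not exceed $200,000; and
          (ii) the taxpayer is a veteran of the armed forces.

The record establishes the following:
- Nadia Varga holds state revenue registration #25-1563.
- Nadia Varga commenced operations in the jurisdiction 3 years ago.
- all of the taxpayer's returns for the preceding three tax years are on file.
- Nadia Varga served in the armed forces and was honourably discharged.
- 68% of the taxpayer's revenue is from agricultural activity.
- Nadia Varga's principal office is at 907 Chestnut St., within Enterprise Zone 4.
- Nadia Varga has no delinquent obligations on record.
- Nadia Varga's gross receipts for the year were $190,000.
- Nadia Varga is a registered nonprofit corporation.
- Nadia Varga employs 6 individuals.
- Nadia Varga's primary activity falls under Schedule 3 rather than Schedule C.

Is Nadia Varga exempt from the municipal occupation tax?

Yes — exempt.

(i) Schedule C activity — not met.
(A) nonprofit — satisfied.
(B) returns current — satisfied.
So (ii) is satisfied (T OR T).
So (a) is not satisfied (F AND T).
(i) state-registered — met.
(ii) ≥40% agricultural — met.
So (b) is satisfied (T AND T).
(1): F OR T → true.
(a) ≥ 6 yrs in jurisdiction — fails.
(b) ≤ 14 employees — met.
(2) = F OR T = true.
(a) not (in enterprise zone) — not met.
(i) receipts ≤ $200,000 — holds.
(ii) veteran — holds.
(b): T AND T → true.
(3): F OR T → true.
Overall = T AND T AND T = true.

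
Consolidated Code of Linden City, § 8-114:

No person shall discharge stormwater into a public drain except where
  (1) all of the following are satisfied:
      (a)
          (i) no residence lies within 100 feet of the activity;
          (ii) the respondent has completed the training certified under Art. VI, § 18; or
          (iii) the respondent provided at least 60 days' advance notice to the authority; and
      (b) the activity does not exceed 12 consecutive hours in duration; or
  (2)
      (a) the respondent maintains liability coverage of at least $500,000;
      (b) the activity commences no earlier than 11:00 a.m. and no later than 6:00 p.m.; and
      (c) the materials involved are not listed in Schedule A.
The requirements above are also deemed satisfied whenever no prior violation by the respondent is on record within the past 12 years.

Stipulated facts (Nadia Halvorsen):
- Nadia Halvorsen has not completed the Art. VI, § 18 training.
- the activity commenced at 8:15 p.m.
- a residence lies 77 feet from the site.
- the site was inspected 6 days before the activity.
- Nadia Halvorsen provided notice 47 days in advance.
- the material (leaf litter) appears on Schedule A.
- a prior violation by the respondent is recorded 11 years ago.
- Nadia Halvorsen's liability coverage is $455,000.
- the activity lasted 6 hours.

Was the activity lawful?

(i) no residence in 100 ft — not met.
(ii) training certified — fails.
(iii) ≥60 days' notice — not met.
(a) = F OR F OR F = false.
(b) ≤ 12 hrs duration — satisfied.
(1): F AND T → false.
(a) coverage ≥ $500,000 — not met.
(b) start within hours — fails.
(c) not (Schedule A material) — not met.
(2): F AND F AND F → false.
So Overall is not satisfied (F OR F).
Exception (no prior violation) — not satisfied.
Result: main false OR exception false → false.

No — unlawful.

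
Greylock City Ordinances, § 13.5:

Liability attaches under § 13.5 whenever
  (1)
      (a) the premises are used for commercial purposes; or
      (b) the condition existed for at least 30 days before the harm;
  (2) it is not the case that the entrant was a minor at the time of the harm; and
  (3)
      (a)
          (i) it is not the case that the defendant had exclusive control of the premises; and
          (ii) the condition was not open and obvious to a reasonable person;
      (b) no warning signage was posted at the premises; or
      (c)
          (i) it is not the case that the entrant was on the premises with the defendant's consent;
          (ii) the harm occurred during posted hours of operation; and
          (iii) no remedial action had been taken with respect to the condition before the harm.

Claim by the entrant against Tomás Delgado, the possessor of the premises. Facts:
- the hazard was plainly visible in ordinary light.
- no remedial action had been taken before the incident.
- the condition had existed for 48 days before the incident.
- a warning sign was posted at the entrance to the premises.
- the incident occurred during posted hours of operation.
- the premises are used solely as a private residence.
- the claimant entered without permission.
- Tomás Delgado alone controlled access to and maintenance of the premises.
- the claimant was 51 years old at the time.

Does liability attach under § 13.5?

Yes — liable.

(a) commercial use — not met.
(b) condition ≥30 days old — holds.
(1) = F OR T = true.
(2) not (entrant a minor) — met.
(i) not (exclusive control) — not satisfied.
(ii) not open/obvious — fails.
So (a) is not satisfied (F AND F).
(b) no signage posted — not satisfied.
(i) not (consent to enter) — met.
(ii) during posted hours — satisfied.
(iii) no remedial action — met.
(c): T AND T AND T → true.
(3) = F OR F OR T = true.
Overall = T AND T AND T = true.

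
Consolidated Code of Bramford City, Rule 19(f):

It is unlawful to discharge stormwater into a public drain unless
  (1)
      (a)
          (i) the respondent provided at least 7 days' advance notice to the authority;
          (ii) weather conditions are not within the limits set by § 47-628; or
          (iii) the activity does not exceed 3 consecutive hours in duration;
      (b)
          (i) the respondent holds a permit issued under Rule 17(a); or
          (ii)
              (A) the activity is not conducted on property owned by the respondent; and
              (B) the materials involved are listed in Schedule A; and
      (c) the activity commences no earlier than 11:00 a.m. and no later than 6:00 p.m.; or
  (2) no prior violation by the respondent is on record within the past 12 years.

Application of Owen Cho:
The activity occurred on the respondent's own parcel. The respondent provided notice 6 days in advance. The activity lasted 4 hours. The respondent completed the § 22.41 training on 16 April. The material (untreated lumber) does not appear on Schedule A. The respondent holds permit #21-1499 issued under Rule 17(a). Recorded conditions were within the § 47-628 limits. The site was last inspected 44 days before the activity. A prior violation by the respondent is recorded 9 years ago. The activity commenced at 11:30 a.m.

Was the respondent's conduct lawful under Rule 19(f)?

(i) ≥7 days' notice — fails.
(ii) not (weather ok) — not met.
(iii) ≤ 3 hrs duration — fails.
(a): F OR F OR F → false.
(i) holds permit — met.
(A) not (own property) — not satisfied.
(B) Schedule A material — not satisfied.
(ii): F AND F → false.
(b): T OR F → true.
(c) start within hours — holds.
So (1) is not satisfied (F AND T AND T).
(2) no prior violation — not satisfied.
So Overall is not satisfied (F OR F).

No — unlawful.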